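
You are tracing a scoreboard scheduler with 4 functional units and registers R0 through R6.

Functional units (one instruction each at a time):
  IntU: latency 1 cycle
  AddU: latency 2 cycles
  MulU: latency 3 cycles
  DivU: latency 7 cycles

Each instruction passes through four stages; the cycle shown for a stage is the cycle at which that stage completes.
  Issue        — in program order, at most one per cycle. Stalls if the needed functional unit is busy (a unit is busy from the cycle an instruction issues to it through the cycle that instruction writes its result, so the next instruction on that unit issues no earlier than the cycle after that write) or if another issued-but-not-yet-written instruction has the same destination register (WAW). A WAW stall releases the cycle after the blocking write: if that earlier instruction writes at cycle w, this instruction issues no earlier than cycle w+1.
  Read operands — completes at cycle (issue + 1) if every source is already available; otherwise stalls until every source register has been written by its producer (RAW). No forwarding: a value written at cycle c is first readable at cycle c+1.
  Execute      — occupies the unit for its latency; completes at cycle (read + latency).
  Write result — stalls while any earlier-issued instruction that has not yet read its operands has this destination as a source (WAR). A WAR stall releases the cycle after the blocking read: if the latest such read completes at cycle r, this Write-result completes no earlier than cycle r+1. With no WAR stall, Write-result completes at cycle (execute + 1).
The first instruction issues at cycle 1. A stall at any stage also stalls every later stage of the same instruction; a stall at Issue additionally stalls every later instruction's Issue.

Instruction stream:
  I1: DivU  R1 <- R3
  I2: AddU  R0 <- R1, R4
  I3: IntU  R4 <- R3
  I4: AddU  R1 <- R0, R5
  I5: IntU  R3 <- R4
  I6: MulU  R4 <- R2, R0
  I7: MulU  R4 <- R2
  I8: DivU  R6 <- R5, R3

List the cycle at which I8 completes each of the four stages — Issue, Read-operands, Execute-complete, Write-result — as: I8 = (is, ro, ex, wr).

I1: IS=1 RO=2 EX=9 WR=10
I2: IS=2 RO=11 EX=13 WR=14  [RAW R1: wait I1 write@10]
I3: IS=3 RO=4 EX=5 WR=12  [WAR R4: wait I2 read@11]
I4: IS=15 RO=16 EX=18 WR=19  [struct: AddU busy until I2 writes@14]
I5: IS=16 RO=17 EX=18 WR=19
I6: IS=17 RO=18 EX=21 WR=22
I7: IS=23 RO=24 EX=27 WR=28  [struct: MulU busy until I6 writes@22]
I8: IS=24 RO=25 EX=32 WR=33

I8 = (24, 25, 32, 33)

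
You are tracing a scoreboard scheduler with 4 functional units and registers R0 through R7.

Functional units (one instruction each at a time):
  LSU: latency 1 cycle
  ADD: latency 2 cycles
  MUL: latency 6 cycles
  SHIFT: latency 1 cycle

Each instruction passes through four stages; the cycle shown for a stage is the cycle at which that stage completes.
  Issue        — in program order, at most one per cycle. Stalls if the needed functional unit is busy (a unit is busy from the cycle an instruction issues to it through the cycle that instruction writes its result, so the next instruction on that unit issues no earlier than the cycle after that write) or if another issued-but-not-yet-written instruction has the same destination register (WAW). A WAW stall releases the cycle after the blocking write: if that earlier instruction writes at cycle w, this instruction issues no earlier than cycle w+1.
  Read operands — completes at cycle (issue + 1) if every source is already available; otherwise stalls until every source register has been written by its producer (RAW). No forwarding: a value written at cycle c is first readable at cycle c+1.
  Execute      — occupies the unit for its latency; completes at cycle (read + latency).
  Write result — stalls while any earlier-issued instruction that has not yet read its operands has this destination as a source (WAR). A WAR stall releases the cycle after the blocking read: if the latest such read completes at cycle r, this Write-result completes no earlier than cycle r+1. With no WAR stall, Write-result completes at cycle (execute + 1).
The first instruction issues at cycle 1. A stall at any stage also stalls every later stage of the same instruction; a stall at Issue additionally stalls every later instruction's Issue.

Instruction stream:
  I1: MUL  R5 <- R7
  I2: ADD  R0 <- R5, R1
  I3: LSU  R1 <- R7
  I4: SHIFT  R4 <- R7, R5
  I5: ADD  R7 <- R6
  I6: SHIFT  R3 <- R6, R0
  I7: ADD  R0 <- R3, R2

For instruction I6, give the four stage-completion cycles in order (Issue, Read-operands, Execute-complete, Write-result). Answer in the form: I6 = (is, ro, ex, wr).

I6 = (15, 16, 17, 18)

t=1  I1→MUL
t=2  I1 RO; I2→ADD
t=3  I3→LSU
t=4  I3 RO; I4→SHIFT
t=5  I3 EX
t=8  I1 EX
t=9  I1 WR R5
t=10  I2 RO; I4 RO
t=11  I3 WR R1; I4 EX
t=12  I2 EX; I4 WR R4
t=13  I2 WR R0
t=14  I5→ADD
t=15  I5 RO; I6→SHIFT
t=16  I6 RO
t=17  I5 EX; I6 EX
t=18  I5 WR R7; I6 WR R3
t=19  I7→ADD
t=20  I7 RO
t=22  I7 EX
t=23  I7 WR R0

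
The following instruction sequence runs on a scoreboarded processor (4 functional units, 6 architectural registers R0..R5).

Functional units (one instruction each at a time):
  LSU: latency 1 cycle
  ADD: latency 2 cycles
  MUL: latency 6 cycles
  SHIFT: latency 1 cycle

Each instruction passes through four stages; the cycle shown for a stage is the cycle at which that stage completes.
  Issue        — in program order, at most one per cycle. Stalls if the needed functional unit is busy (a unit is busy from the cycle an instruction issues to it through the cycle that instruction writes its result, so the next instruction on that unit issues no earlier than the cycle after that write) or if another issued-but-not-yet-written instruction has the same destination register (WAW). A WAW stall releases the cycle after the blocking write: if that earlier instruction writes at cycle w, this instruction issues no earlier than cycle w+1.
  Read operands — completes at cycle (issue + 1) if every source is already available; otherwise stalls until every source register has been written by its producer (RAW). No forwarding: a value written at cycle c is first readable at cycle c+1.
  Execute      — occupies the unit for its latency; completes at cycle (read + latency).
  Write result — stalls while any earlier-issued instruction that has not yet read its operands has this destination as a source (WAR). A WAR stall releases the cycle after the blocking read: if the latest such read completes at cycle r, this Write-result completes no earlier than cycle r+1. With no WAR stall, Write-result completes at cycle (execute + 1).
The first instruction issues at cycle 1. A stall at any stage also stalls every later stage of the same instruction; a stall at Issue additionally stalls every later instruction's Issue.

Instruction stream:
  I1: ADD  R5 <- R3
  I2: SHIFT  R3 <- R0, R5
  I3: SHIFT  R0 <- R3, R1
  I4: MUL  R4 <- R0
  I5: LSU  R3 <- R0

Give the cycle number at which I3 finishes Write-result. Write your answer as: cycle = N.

[I1] 1/2/4/5
[I2] 2/6/7/8  (RAW R5: wait I1 write@5)
[I3] 9/10/11/12  (struct: SHIFT busy until I2 writes@8)
[I4] 10/13/19/20  (RAW R0: wait I3 write@12)
[I5] 11/13/14/15  (RAW R0: wait I3 write@12)

cycle = 12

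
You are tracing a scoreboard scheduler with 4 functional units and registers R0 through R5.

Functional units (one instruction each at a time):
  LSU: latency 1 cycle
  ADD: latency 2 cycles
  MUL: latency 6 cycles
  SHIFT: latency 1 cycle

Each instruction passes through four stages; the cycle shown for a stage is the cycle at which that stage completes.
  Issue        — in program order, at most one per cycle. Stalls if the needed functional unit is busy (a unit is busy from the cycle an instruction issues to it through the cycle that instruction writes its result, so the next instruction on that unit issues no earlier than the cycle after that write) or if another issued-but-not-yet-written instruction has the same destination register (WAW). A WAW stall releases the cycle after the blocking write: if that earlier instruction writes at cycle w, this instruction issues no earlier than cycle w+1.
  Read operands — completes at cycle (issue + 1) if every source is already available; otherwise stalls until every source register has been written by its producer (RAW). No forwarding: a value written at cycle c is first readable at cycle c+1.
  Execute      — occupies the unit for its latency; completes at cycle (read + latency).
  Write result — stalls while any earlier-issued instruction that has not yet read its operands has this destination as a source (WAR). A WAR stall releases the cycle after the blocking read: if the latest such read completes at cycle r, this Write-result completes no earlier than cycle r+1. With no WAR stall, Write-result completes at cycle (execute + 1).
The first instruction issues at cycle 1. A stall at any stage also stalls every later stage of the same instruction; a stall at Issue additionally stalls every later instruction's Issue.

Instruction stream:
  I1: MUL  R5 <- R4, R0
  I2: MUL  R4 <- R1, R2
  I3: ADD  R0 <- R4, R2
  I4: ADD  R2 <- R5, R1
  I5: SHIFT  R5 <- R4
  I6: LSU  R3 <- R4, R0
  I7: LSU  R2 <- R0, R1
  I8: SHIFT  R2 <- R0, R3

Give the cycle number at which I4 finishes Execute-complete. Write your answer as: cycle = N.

t=1  issue I1 (MUL)
t=2  I1 read-ops
t=8  I1 finished on MUL
t=9  I1→R5
t=10  issue I2 (MUL)
t=11  I2 read-ops · issue I3 (ADD)
t=17  I2 finished on MUL
t=18  I2→R4
t=19  I3 read-ops
t=21  I3 finished on ADD
t=22  I3→R0
t=23  issue I4 (ADD)
t=24  I4 read-ops · issue I5 (SHIFT)
t=25  I5 read-ops · issue I6 (LSU)
t=26  I4 finished on ADD · I5 finished on SHIFT · I6 read-ops
t=27  I4→R2 · I5→R5 · I6 finished on LSU
t=28  I6→R3
t=29  issue I7 (LSU)
t=30  I7 read-ops
t=31  I7 finished on LSU
t=32  I7→R2
t=33  issue I8 (SHIFT)
t=34  I8 read-ops
t=35  I8 finished on SHIFT
t=36  I8→R2

cycle = 26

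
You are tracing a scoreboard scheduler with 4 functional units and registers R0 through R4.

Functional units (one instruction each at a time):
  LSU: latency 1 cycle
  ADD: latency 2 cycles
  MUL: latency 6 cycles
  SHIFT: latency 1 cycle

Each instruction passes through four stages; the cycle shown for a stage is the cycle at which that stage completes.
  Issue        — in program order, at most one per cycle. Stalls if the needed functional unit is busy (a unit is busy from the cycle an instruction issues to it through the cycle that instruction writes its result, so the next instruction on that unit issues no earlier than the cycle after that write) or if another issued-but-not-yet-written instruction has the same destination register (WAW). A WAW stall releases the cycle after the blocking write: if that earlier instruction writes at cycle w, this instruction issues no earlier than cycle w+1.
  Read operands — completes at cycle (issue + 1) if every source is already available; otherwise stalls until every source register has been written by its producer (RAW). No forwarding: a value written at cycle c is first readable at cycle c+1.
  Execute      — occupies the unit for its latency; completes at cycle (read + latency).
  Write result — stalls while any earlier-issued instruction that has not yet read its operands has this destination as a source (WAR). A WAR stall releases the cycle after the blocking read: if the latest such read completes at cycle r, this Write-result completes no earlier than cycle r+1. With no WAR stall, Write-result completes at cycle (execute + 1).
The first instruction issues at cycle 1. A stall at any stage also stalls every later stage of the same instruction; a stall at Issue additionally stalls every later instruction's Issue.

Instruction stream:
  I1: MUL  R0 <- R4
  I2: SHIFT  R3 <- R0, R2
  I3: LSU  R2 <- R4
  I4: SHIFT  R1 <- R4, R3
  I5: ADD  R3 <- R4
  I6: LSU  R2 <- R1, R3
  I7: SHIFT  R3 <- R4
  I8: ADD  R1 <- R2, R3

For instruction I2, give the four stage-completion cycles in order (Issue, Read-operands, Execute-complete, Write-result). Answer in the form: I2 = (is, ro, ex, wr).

I1  is:1  ro:2  ex:8  wr:9
I2  is:2  ro:10  ex:11  wr:12  — RAW R0: wait I1 write@9
I3  is:3  ro:4  ex:5  wr:11  — WAR R2: wait I2 read@10
I4  is:13  ro:14  ex:15  wr:16  — struct: SHIFT busy until I2 writes@12
I5  is:14  ro:15  ex:17  wr:18
I6  is:15  ro:19  ex:20  wr:21  — RAW R3: wait I5 write@18
I7  is:19  ro:20  ex:21  wr:22  — WAW R3: wait I5 write@18
I8  is:20  ro:23  ex:25  wr:26  — RAW R3: wait I7 write@22

I2 = (2, 10, 11, 12)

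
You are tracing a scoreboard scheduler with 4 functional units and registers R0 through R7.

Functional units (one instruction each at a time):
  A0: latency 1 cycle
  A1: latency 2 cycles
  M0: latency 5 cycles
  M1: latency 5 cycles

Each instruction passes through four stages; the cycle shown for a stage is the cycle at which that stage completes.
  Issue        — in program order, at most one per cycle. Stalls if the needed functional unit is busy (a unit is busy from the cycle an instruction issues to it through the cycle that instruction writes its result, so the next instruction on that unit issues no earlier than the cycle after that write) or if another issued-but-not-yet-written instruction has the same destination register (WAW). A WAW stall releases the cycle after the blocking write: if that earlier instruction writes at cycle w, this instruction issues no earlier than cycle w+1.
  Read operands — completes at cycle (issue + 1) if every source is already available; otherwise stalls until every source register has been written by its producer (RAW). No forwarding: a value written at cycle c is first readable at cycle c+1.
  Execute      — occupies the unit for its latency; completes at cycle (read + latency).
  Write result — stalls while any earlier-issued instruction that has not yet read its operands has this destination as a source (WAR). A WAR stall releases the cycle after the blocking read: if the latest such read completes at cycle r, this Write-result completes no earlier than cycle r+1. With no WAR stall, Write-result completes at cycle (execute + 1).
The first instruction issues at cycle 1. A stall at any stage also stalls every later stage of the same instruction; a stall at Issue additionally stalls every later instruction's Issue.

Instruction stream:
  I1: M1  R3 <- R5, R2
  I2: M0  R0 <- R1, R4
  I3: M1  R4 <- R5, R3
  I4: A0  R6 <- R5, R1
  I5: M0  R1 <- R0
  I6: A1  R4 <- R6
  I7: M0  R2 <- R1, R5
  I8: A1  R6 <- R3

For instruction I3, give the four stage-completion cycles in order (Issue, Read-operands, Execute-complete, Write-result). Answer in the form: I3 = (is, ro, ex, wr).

  I1 | 1 | 2 | 7 | 8
  I2 | 2 | 3 | 8 | 9
  I3 | 9 | 10 | 15 | 16   struct: M1 busy until I1 writes@8
  I4 | 10 | 11 | 12 | 13
  I5 | 11 | 12 | 17 | 18
  I6 | 17 | 18 | 20 | 21   WAW R4: wait I3 write@16
  I7 | 19 | 20 | 25 | 26   struct: M0 busy until I5 writes@18
  I8 | 22 | 23 | 25 | 26   struct: A1 busy until I6 writes@21

I3 = (9, 10, 15, 16)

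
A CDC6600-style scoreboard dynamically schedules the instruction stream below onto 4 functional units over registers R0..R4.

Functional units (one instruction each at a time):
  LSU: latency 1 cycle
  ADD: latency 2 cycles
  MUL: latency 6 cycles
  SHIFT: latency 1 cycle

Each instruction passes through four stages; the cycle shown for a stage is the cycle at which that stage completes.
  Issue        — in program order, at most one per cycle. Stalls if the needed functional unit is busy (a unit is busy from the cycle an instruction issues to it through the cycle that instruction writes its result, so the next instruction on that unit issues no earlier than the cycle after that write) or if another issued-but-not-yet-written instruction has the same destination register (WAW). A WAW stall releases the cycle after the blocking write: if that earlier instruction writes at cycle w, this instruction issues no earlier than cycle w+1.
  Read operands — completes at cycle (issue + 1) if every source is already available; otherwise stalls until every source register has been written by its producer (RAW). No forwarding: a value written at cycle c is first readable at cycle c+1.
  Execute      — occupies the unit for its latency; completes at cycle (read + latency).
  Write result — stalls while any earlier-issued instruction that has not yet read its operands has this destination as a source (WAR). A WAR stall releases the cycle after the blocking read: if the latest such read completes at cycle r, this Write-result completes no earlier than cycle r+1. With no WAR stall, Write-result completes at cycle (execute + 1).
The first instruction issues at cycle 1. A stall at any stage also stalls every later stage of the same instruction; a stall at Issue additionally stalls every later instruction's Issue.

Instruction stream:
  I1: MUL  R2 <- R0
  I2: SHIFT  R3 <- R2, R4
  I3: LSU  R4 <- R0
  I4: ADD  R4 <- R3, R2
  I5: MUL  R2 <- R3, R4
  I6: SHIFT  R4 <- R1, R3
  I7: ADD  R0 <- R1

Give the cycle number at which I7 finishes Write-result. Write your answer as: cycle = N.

cycle = 22

[I1] 1/2/8/9
[I2] 2/10/11/12  (RAW R2: wait I1 write@9)
[I3] 3/4/5/11  (WAR R4: wait I2 read@10)
[I4] 12/13/15/16  (WAW R4: wait I3 write@11)
[I5] 13/17/23/24  (RAW R4: wait I4 write@16)
[I6] 17/18/19/20  (WAW R4: wait I4 write@16)
[I7] 18/19/21/22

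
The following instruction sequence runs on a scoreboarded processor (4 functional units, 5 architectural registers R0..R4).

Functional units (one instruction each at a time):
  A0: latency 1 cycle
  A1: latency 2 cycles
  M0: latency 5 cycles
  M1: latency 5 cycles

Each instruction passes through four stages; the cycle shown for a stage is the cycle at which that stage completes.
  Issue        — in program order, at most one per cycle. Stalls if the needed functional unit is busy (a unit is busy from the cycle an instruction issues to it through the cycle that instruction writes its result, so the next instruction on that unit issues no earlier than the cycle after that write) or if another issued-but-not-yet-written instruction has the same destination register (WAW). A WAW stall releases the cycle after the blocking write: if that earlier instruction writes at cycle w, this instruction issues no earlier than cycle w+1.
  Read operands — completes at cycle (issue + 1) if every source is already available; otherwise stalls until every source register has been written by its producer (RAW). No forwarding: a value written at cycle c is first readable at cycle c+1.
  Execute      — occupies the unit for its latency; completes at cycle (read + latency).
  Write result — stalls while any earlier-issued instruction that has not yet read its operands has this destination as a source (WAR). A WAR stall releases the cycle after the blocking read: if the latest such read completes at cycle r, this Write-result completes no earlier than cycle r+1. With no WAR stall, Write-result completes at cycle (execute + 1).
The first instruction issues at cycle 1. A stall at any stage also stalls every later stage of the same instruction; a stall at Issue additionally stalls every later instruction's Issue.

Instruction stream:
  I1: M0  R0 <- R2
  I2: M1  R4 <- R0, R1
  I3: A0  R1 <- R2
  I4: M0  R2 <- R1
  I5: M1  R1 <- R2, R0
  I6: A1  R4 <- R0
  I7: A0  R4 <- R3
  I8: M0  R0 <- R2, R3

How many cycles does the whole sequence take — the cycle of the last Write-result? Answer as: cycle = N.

cycle = 30

[1] I1 issues→M0
[2] I1 reads | I2 issues→M1
[3] I3 issues→A0
[4] I3 reads
[5] I3 exec-done
[7] I1 exec-done
[8] I1 writes R0
[9] I2 reads | I4 issues→M0
[10] I3 writes R1
[11] I4 reads
[14] I2 exec-done
[15] I2 writes R4
[16] I4 exec-done | I5 issues→M1
[17] I4 writes R2 | I6 issues→A1
[18] I5 reads | I6 reads
[20] I6 exec-done
[21] I6 writes R4
[22] I7 issues→A0
[23] I5 exec-done | I7 reads | I8 issues→M0
[24] I5 writes R1 | I7 exec-done | I8 reads
[25] I7 writes R4
[29] I8 exec-done
[30] I8 writes R0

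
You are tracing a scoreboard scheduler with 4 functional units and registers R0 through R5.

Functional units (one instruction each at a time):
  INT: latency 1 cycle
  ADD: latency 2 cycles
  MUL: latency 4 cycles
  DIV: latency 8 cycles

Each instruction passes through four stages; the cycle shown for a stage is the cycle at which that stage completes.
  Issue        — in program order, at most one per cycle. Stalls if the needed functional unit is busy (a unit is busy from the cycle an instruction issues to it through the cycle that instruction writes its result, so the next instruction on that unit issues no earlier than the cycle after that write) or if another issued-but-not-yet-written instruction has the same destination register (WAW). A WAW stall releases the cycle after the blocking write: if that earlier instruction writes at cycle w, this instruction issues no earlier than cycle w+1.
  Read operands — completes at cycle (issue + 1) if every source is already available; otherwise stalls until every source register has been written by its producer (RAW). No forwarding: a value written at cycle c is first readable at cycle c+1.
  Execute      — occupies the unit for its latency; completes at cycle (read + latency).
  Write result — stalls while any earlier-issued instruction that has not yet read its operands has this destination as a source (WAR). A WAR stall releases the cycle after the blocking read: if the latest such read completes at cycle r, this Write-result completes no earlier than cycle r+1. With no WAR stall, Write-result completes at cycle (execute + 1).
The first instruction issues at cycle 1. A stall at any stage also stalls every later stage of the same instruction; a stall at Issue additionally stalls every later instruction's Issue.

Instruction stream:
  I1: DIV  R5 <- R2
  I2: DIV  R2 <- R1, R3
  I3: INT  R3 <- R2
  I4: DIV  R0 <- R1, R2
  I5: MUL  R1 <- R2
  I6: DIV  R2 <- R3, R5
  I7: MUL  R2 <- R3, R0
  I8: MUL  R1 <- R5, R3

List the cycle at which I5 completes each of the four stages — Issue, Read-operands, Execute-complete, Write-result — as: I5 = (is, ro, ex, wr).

cycle 1: I1 issues→DIV
cycle 2: I1 reads
cycle 10: I1 exec-done
cycle 11: I1 writes R5
cycle 12: I2 issues→DIV
cycle 13: I2 reads, I3 issues→INT
cycle 21: I2 exec-done
cycle 22: I2 writes R2
cycle 23: I3 reads, I4 issues→DIV
cycle 24: I3 exec-done, I4 reads, I5 issues→MUL
cycle 25: I3 writes R3, I5 reads
cycle 29: I5 exec-done
cycle 30: I5 writes R1
cycle 32: I4 exec-done
cycle 33: I4 writes R0
cycle 34: I6 issues→DIV
cycle 35: I6 reads
cycle 43: I6 exec-done
cycle 44: I6 writes R2
cycle 45: I7 issues→MUL
cycle 46: I7 reads
cycle 50: I7 exec-done
cycle 51: I7 writes R2
cycle 52: I8 issues→MUL
cycle 53: I8 reads
cycle 57: I8 exec-done
cycle 58: I8 writes R1

I5 = (24, 25, 29, 30)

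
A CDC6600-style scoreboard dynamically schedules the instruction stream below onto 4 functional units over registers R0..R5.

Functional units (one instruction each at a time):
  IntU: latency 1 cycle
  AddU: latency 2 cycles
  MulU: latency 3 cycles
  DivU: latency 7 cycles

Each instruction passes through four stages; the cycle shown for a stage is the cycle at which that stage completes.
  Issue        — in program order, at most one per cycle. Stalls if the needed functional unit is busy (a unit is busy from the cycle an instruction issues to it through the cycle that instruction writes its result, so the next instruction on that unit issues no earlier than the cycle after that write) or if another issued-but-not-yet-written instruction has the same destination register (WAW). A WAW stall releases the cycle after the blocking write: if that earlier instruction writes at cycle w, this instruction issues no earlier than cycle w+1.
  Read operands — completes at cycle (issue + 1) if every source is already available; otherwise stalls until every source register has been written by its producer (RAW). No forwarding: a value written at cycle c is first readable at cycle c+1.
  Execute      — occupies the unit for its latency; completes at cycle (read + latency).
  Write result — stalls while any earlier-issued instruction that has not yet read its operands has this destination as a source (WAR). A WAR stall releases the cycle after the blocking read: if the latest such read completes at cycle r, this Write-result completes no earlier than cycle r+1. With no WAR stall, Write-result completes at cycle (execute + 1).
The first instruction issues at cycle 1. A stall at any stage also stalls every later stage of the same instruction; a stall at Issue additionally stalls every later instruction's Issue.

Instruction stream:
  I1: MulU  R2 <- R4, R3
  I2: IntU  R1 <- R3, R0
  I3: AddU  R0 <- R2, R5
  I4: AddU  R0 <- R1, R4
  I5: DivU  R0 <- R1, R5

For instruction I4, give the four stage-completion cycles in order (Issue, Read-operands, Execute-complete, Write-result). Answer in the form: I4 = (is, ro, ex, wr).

  I1 | 1 | 2 | 5 | 6
  I2 | 2 | 3 | 4 | 5
  I3 | 3 | 7 | 9 | 10   RAW R2: wait I1 write@6
  I4 | 11 | 12 | 14 | 15   struct: AddU busy until I3 writes@10
  I5 | 16 | 17 | 24 | 25   WAW R0: wait I4 write@15

I4 = (11, 12, 14, 15)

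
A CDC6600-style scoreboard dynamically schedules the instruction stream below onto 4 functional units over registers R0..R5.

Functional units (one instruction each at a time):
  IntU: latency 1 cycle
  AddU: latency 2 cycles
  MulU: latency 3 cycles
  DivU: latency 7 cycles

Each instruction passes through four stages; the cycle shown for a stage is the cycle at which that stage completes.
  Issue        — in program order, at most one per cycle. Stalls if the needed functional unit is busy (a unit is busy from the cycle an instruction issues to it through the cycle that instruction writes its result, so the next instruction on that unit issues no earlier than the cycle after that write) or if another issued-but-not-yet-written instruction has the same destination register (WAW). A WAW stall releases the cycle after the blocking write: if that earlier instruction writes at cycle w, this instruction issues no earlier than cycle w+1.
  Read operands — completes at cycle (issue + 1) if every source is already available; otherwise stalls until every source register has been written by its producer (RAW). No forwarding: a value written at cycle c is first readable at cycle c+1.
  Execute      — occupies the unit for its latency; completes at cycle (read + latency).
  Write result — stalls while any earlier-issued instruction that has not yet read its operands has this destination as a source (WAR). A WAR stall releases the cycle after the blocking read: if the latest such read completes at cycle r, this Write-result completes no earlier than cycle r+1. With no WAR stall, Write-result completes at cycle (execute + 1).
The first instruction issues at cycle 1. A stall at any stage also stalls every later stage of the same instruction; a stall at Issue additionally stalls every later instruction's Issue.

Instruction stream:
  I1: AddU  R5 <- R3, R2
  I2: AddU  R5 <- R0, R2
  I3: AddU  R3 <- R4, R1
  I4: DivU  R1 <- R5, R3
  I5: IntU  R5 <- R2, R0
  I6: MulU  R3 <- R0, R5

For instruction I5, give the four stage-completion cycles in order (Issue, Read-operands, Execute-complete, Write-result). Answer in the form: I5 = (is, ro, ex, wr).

I5 = (13, 14, 15, 17)

c1: I1 issues→AddU
c2: I1 reads
c4: I1 exec-done
c5: I1 writes R5
c6: I2 issues→AddU
c7: I2 reads
c9: I2 exec-done
c10: I2 writes R5
c11: I3 issues→AddU
c12: I3 reads | I4 issues→DivU
c13: I5 issues→IntU
c14: I3 exec-done | I5 reads
c15: I3 writes R3 | I5 exec-done
c16: I4 reads | I6 issues→MulU
c17: I5 writes R5
c18: I6 reads
c21: I6 exec-done
c22: I6 writes R3
c23: I4 exec-done
c24: I4 writes R1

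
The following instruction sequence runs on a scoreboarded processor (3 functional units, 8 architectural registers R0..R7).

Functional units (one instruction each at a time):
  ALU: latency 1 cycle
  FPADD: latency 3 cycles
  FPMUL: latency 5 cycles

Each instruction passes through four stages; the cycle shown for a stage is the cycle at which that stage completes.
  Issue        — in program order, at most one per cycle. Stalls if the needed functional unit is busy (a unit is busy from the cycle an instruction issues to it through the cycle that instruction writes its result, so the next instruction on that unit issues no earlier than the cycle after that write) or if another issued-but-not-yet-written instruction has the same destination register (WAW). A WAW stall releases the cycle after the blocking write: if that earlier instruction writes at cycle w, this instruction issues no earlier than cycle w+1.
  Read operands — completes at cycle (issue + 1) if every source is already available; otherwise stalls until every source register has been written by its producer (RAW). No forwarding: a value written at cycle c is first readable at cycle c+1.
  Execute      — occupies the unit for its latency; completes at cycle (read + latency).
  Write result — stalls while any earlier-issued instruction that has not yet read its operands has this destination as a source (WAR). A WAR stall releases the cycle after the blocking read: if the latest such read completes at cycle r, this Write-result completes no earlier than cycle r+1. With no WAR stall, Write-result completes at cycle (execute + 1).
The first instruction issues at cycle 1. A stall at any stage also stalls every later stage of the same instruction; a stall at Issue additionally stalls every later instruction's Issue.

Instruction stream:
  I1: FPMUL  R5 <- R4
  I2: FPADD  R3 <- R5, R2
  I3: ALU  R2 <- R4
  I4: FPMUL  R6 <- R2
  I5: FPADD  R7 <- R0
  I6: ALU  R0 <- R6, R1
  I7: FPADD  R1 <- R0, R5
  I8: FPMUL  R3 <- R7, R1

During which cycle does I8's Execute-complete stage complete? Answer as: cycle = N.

I1  is:1  ro:2  ex:7  wr:8
I2  is:2  ro:9  ex:12  wr:13  — RAW R5: wait I1 write@8
I3  is:3  ro:4  ex:5  wr:10  — WAR R2: wait I2 read@9
I4  is:9  ro:11  ex:16  wr:17  — struct: FPMUL busy until I1 writes@8, RAW R2: wait I3 write@10
I5  is:14  ro:15  ex:18  wr:19  — struct: FPADD busy until I2 writes@13
I6  is:15  ro:18  ex:19  wr:20  — RAW R6: wait I4 write@17
I7  is:20  ro:21  ex:24  wr:25  — struct: FPADD busy until I5 writes@19
I8  is:21  ro:26  ex:31  wr:32  — RAW R1: wait I7 write@25

cycle = 31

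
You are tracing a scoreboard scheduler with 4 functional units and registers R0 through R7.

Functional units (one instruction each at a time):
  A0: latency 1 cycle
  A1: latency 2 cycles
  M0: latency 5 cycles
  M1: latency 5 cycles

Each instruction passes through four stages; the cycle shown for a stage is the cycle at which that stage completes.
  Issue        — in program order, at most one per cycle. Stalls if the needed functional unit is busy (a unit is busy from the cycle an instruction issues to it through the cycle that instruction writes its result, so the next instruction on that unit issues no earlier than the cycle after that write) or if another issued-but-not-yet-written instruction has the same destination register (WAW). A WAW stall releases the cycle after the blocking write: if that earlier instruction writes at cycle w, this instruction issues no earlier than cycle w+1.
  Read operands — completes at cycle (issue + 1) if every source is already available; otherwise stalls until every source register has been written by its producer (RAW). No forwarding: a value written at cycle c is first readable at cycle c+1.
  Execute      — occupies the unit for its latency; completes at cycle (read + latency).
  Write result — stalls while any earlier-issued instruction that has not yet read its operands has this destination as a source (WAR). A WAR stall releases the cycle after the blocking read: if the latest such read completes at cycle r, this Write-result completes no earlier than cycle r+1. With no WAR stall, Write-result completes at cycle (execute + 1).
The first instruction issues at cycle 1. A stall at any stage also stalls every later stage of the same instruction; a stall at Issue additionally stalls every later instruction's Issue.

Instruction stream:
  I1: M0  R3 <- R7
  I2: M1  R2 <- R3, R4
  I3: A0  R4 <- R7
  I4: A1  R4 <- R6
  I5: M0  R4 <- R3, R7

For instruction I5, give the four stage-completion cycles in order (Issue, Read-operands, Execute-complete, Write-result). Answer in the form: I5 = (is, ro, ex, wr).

I5 = (16, 17, 22, 23)

  I1 | 1 | 2 | 7 | 8
  I2 | 2 | 9 | 14 | 15   RAW R3: wait I1 write@8
  I3 | 3 | 4 | 5 | 10   WAR R4: wait I2 read@9
  I4 | 11 | 12 | 14 | 15   WAW R4: wait I3 write@10
  I5 | 16 | 17 | 22 | 23   WAW R4: wait I4 write@15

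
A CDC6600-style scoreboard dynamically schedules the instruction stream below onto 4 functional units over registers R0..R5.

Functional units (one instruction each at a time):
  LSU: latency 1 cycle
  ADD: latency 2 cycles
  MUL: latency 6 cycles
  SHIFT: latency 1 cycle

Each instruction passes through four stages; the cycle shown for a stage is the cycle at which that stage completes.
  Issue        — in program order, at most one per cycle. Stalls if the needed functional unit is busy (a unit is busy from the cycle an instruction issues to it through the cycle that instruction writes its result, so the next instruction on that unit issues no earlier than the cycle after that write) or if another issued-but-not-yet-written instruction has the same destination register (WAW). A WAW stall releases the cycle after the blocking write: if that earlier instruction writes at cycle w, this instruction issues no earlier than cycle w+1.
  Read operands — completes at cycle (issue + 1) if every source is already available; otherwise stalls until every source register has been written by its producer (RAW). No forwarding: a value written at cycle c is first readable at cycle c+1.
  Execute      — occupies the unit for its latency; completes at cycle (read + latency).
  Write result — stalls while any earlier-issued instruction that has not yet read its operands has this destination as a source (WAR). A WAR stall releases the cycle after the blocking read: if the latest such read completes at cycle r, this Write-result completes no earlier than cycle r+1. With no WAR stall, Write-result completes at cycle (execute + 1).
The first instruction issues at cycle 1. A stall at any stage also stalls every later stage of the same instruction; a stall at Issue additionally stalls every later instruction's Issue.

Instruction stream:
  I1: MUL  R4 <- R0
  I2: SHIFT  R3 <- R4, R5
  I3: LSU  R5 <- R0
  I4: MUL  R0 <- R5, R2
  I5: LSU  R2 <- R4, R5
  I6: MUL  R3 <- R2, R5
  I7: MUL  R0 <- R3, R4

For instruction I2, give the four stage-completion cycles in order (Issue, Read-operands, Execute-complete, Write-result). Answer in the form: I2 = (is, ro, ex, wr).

c1: I1 dispatched to MUL
c2: I1 operands ready | I2 dispatched to SHIFT
c3: I3 dispatched to LSU
c4: I3 operands ready
c5: I3 complete
c8: I1 complete
c9: R4←I1
c10: I2 operands ready | I4 dispatched to MUL
c11: I2 complete | R5←I3
c12: R3←I2 | I4 operands ready | I5 dispatched to LSU
c13: I5 operands ready
c14: I5 complete
c15: R2←I5
c18: I4 complete
c19: R0←I4
c20: I6 dispatched to MUL
c21: I6 operands ready
c27: I6 complete
c28: R3←I6
c29: I7 dispatched to MUL
c30: I7 operands ready
c36: I7 complete
c37: R0←I7

I2 = (2, 10, 11, 12)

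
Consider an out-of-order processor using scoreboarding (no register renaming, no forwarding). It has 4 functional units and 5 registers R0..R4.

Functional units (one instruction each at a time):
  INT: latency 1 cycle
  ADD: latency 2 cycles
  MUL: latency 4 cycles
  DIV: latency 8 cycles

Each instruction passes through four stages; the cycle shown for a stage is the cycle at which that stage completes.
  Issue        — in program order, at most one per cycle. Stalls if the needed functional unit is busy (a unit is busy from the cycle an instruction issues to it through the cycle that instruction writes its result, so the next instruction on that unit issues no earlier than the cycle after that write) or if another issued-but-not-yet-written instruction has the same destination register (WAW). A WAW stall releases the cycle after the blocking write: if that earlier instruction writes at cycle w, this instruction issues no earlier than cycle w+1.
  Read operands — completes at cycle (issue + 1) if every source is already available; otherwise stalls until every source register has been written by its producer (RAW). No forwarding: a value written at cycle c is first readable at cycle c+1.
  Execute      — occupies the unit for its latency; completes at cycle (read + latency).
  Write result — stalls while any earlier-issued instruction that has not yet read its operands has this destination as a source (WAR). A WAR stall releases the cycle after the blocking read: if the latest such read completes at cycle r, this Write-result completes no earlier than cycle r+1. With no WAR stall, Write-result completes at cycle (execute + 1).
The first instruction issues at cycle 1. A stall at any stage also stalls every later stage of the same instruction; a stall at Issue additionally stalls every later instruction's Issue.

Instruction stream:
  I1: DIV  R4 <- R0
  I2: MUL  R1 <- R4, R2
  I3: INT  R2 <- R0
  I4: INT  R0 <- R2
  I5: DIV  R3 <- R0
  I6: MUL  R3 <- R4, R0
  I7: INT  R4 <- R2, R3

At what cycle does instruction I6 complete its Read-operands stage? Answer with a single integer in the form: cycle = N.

cycle 1: issue I1 (DIV)
cycle 2: I1 read-ops | issue I2 (MUL)
cycle 3: issue I3 (INT)
cycle 4: I3 read-ops
cycle 5: I3 finished on INT
cycle 10: I1 finished on DIV
cycle 11: I1→R4
cycle 12: I2 read-ops
cycle 13: I3→R2
cycle 14: issue I4 (INT)
cycle 15: I4 read-ops | issue I5 (DIV)
cycle 16: I2 finished on MUL | I4 finished on INT
cycle 17: I2→R1 | I4→R0
cycle 18: I5 read-ops
cycle 26: I5 finished on DIV
cycle 27: I5→R3
cycle 28: issue I6 (MUL)
cycle 29: I6 read-ops | issue I7 (INT)
cycle 33: I6 finished on MUL
cycle 34: I6→R3
cycle 35: I7 read-ops
cycle 36: I7 finished on INT
cycle 37: I7→R4

cycle = 29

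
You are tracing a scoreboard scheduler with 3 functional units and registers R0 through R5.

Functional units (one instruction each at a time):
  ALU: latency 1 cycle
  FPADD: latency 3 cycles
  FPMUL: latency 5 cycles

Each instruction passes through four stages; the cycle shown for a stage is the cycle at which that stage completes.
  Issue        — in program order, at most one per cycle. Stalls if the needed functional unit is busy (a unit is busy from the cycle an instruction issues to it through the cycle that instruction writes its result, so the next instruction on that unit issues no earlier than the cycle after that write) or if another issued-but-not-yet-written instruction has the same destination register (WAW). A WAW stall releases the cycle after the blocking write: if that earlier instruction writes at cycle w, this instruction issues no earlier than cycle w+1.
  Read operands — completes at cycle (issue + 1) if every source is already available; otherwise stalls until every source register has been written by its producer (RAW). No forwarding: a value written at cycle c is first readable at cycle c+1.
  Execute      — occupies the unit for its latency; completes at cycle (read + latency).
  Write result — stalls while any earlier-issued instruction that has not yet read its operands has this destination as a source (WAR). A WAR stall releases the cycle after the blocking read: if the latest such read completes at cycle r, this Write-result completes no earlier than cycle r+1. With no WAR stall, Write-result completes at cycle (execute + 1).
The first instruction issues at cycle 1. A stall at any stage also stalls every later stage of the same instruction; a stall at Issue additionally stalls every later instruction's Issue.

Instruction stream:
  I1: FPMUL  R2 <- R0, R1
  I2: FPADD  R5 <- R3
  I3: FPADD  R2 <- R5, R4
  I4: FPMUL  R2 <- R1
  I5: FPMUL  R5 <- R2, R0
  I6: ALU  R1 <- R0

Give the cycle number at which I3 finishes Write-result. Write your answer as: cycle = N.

cycle = 14

I1: IS=1 RO=2 EX=7 WR=8
I2: IS=2 RO=3 EX=6 WR=7
I3: IS=9 RO=10 EX=13 WR=14  [WAW R2: wait I1 write@8]
I4: IS=15 RO=16 EX=21 WR=22  [WAW R2: wait I3 write@14]
I5: IS=23 RO=24 EX=29 WR=30  [struct: FPMUL busy until I4 writes@22]
I6: IS=24 RO=25 EX=26 WR=27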